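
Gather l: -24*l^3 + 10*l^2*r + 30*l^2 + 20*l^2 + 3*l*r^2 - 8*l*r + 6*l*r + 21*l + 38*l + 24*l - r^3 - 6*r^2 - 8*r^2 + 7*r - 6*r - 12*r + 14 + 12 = -24*l^3 + l^2*(10*r + 50) + l*(3*r^2 - 2*r + 83) - r^3 - 14*r^2 - 11*r + 26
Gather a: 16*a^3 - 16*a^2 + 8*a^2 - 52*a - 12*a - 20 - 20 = 16*a^3 - 8*a^2 - 64*a - 40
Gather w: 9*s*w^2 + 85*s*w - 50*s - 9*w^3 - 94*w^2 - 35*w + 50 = -50*s - 9*w^3 + w^2*(9*s - 94) + w*(85*s - 35) + 50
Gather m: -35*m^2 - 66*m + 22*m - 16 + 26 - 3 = -35*m^2 - 44*m + 7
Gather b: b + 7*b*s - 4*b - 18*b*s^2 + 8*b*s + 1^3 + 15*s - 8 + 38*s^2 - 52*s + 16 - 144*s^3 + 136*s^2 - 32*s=b*(-18*s^2 + 15*s - 3) - 144*s^3 + 174*s^2 - 69*s + 9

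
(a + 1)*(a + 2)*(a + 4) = a^3 + 7*a^2 + 14*a + 8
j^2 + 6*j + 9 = (j + 3)^2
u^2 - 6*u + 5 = (u - 5)*(u - 1)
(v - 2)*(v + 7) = v^2 + 5*v - 14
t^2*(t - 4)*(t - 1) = t^4 - 5*t^3 + 4*t^2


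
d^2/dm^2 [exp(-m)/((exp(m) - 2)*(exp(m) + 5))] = (9*exp(4*m) + 33*exp(3*m) + 16*exp(2*m) - 90*exp(m) + 100)*exp(-m)/(exp(6*m) + 9*exp(5*m) - 3*exp(4*m) - 153*exp(3*m) + 30*exp(2*m) + 900*exp(m) - 1000)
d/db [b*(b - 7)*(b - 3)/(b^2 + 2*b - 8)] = (b^4 + 4*b^3 - 65*b^2 + 160*b - 168)/(b^4 + 4*b^3 - 12*b^2 - 32*b + 64)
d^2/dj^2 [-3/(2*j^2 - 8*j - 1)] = 12*(-2*j^2 + 8*j + 8*(j - 2)^2 + 1)/(-2*j^2 + 8*j + 1)^3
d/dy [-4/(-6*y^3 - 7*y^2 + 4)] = 8*y*(-9*y - 7)/(6*y^3 + 7*y^2 - 4)^2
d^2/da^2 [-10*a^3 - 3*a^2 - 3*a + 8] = -60*a - 6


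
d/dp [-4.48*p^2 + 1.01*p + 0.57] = 1.01 - 8.96*p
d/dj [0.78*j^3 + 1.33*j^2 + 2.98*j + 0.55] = 2.34*j^2 + 2.66*j + 2.98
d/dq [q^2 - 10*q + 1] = 2*q - 10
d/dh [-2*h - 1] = -2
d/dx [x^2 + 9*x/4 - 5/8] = 2*x + 9/4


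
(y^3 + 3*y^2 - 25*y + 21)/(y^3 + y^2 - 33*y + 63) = (y - 1)/(y - 3)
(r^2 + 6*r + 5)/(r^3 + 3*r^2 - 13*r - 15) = 1/(r - 3)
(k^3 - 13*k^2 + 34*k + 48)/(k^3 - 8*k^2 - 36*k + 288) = (k + 1)/(k + 6)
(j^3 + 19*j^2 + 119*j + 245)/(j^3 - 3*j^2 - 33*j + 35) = (j^2 + 14*j + 49)/(j^2 - 8*j + 7)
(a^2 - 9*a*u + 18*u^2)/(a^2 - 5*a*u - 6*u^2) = (a - 3*u)/(a + u)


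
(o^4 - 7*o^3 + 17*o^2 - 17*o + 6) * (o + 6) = o^5 - o^4 - 25*o^3 + 85*o^2 - 96*o + 36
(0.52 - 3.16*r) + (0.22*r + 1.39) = 1.91 - 2.94*r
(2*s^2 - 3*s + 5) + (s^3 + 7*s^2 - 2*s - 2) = s^3 + 9*s^2 - 5*s + 3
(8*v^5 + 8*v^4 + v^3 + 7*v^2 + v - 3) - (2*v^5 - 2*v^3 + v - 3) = 6*v^5 + 8*v^4 + 3*v^3 + 7*v^2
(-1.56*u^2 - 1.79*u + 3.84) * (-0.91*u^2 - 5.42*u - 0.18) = 1.4196*u^4 + 10.0841*u^3 + 6.4882*u^2 - 20.4906*u - 0.6912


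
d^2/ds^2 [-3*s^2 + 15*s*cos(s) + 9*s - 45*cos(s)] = -15*s*cos(s) - 30*sin(s) + 45*cos(s) - 6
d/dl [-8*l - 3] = -8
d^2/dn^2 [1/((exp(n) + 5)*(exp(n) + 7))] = 4*(exp(3*n) + 9*exp(2*n) + exp(n) - 105)*exp(n)/(exp(6*n) + 36*exp(5*n) + 537*exp(4*n) + 4248*exp(3*n) + 18795*exp(2*n) + 44100*exp(n) + 42875)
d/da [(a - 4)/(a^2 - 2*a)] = (-a^2 + 8*a - 8)/(a^2*(a^2 - 4*a + 4))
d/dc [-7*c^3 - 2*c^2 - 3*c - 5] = -21*c^2 - 4*c - 3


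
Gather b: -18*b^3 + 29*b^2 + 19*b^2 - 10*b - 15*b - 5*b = -18*b^3 + 48*b^2 - 30*b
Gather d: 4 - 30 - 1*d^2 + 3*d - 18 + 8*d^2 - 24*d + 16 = 7*d^2 - 21*d - 28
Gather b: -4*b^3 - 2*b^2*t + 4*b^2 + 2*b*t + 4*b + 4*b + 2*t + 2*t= -4*b^3 + b^2*(4 - 2*t) + b*(2*t + 8) + 4*t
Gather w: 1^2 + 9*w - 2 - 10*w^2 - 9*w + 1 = -10*w^2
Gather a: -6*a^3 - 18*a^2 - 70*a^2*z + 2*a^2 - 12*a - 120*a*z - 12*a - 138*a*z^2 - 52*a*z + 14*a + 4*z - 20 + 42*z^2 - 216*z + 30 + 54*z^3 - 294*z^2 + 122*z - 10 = -6*a^3 + a^2*(-70*z - 16) + a*(-138*z^2 - 172*z - 10) + 54*z^3 - 252*z^2 - 90*z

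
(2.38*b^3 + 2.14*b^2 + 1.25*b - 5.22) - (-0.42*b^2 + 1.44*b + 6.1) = 2.38*b^3 + 2.56*b^2 - 0.19*b - 11.32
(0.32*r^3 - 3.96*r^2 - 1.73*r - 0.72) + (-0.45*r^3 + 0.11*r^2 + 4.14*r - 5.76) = -0.13*r^3 - 3.85*r^2 + 2.41*r - 6.48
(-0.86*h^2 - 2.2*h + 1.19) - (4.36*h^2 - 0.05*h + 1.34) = -5.22*h^2 - 2.15*h - 0.15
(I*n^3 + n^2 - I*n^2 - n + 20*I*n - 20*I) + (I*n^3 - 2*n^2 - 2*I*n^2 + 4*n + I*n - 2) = 2*I*n^3 - n^2 - 3*I*n^2 + 3*n + 21*I*n - 2 - 20*I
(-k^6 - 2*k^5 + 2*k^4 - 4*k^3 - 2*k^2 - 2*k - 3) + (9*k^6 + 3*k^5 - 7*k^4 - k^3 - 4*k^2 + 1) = 8*k^6 + k^5 - 5*k^4 - 5*k^3 - 6*k^2 - 2*k - 2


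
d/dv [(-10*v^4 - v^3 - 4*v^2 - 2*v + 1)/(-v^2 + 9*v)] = (20*v^5 - 269*v^4 - 18*v^3 - 38*v^2 + 2*v - 9)/(v^2*(v^2 - 18*v + 81))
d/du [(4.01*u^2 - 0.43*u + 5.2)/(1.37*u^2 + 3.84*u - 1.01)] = (15.9875*u^2 - 22.3482*u - 19.5337)/(1.8769*u^4 + 10.5216*u^3 + 11.9782*u^2 - 7.7568*u + 1.0201)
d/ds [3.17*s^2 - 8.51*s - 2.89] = 6.34*s - 8.51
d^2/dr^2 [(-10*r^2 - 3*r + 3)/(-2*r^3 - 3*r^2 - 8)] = 2*(40*r^6 + 36*r^5 - 18*r^4 - 1237*r^3 - 1089*r^2 - 72*r + 712)/(8*r^9 + 36*r^8 + 54*r^7 + 123*r^6 + 288*r^5 + 216*r^4 + 384*r^3 + 576*r^2 + 512)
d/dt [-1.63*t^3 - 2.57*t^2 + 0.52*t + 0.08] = -4.89*t^2 - 5.14*t + 0.52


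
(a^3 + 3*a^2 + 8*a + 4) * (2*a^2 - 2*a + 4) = 2*a^5 + 4*a^4 + 14*a^3 + 4*a^2 + 24*a + 16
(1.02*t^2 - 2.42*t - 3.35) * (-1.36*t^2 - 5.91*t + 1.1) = -1.3872*t^4 - 2.737*t^3 + 19.9802*t^2 + 17.1365*t - 3.685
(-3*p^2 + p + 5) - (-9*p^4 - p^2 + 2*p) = 9*p^4 - 2*p^2 - p + 5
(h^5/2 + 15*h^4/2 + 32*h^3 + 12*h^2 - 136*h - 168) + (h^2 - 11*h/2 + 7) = h^5/2 + 15*h^4/2 + 32*h^3 + 13*h^2 - 283*h/2 - 161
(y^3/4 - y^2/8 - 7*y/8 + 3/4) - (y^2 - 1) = y^3/4 - 9*y^2/8 - 7*y/8 + 7/4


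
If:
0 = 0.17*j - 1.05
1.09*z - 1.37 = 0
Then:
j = 6.18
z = 1.26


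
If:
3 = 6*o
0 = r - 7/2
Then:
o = 1/2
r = 7/2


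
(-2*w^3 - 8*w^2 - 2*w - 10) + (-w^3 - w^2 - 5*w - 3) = -3*w^3 - 9*w^2 - 7*w - 13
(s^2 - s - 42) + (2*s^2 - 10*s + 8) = 3*s^2 - 11*s - 34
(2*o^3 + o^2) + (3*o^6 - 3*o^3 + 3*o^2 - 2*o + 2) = 3*o^6 - o^3 + 4*o^2 - 2*o + 2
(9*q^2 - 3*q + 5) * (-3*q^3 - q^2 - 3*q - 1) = -27*q^5 - 39*q^3 - 5*q^2 - 12*q - 5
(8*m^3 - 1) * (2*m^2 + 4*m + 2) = 16*m^5 + 32*m^4 + 16*m^3 - 2*m^2 - 4*m - 2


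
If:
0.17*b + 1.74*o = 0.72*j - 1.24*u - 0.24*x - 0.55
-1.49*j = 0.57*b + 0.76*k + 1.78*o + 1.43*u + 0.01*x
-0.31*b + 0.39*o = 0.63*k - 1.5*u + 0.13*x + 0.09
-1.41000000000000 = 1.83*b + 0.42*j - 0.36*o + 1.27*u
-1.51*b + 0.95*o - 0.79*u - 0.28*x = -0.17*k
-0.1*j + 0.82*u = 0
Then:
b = -1.19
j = 1.05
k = -0.41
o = -0.45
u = 0.13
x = 4.28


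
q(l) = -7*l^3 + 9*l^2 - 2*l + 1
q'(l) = -21*l^2 + 18*l - 2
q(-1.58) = 54.24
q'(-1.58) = -82.86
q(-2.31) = 139.93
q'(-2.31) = -155.64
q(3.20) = -142.62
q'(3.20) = -159.44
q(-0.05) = 1.12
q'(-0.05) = -2.95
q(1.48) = -4.94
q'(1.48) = -21.36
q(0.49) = 1.36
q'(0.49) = 1.78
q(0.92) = 1.33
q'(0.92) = -3.21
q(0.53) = 1.43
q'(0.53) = 1.64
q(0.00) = 1.00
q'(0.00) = -2.00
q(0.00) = 1.00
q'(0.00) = -2.00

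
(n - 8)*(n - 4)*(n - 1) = n^3 - 13*n^2 + 44*n - 32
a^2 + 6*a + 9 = (a + 3)^2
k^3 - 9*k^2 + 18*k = k*(k - 6)*(k - 3)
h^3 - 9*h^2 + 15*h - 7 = (h - 7)*(h - 1)^2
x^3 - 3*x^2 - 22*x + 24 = (x - 6)*(x - 1)*(x + 4)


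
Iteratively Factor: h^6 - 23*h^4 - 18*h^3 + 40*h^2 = (h - 5)*(h^5 + 5*h^4 + 2*h^3 - 8*h^2) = h*(h - 5)*(h^4 + 5*h^3 + 2*h^2 - 8*h) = h^2*(h - 5)*(h^3 + 5*h^2 + 2*h - 8) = h^2*(h - 5)*(h + 4)*(h^2 + h - 2) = h^2*(h - 5)*(h + 2)*(h + 4)*(h - 1)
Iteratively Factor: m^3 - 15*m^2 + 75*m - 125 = (m - 5)*(m^2 - 10*m + 25) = (m - 5)^2*(m - 5)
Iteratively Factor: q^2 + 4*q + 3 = (q + 3)*(q + 1)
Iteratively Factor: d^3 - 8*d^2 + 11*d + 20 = (d + 1)*(d^2 - 9*d + 20) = (d - 4)*(d + 1)*(d - 5)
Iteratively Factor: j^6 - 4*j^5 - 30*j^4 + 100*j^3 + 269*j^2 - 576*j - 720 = (j + 3)*(j^5 - 7*j^4 - 9*j^3 + 127*j^2 - 112*j - 240) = (j - 5)*(j + 3)*(j^4 - 2*j^3 - 19*j^2 + 32*j + 48) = (j - 5)*(j + 3)*(j + 4)*(j^3 - 6*j^2 + 5*j + 12) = (j - 5)*(j - 3)*(j + 3)*(j + 4)*(j^2 - 3*j - 4) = (j - 5)*(j - 3)*(j + 1)*(j + 3)*(j + 4)*(j - 4)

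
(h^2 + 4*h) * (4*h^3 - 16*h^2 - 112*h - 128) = 4*h^5 - 176*h^3 - 576*h^2 - 512*h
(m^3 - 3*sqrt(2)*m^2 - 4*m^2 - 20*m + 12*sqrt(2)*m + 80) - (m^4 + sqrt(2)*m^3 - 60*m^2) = -m^4 - sqrt(2)*m^3 + m^3 - 3*sqrt(2)*m^2 + 56*m^2 - 20*m + 12*sqrt(2)*m + 80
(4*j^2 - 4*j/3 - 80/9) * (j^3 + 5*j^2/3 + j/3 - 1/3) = 4*j^5 + 16*j^4/3 - 88*j^3/9 - 448*j^2/27 - 68*j/27 + 80/27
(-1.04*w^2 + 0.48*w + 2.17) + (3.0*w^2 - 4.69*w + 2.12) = 1.96*w^2 - 4.21*w + 4.29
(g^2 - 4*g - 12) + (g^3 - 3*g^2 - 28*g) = g^3 - 2*g^2 - 32*g - 12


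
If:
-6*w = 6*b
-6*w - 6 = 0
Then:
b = 1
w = -1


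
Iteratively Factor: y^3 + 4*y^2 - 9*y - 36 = (y - 3)*(y^2 + 7*y + 12) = (y - 3)*(y + 4)*(y + 3)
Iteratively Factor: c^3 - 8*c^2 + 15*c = (c - 5)*(c^2 - 3*c) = (c - 5)*(c - 3)*(c)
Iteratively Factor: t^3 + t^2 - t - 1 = (t + 1)*(t^2 - 1) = (t + 1)^2*(t - 1)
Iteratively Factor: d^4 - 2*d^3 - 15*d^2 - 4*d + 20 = (d - 1)*(d^3 - d^2 - 16*d - 20) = (d - 5)*(d - 1)*(d^2 + 4*d + 4) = (d - 5)*(d - 1)*(d + 2)*(d + 2)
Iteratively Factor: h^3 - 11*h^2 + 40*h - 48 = (h - 3)*(h^2 - 8*h + 16) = (h - 4)*(h - 3)*(h - 4)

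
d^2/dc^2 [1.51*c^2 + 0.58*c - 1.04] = 3.02000000000000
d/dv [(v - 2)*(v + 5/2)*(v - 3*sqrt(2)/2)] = 3*v^2 - 3*sqrt(2)*v + v - 5 - 3*sqrt(2)/4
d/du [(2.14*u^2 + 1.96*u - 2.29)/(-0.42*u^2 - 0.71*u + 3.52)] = (-0.6962*u^2 + 13.142*u + 5.2733)/(0.1764*u^4 + 0.5964*u^3 - 2.4527*u^2 - 4.9984*u + 12.3904)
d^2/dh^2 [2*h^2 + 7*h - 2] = 4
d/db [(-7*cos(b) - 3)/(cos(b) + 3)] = 18*sin(b)/(cos(b) + 3)^2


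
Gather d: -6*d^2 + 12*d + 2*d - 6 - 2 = -6*d^2 + 14*d - 8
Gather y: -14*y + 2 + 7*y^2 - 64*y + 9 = 7*y^2 - 78*y + 11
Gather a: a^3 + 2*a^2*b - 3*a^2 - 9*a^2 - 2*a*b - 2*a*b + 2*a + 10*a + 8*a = a^3 + a^2*(2*b - 12) + a*(20 - 4*b)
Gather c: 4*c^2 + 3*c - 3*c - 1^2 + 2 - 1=4*c^2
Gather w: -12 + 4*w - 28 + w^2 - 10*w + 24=w^2 - 6*w - 16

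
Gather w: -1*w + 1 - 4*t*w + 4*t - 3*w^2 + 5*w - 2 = 4*t - 3*w^2 + w*(4 - 4*t) - 1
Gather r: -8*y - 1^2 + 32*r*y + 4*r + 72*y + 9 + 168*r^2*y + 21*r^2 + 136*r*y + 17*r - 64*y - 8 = r^2*(168*y + 21) + r*(168*y + 21)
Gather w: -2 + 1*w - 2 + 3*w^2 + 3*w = 3*w^2 + 4*w - 4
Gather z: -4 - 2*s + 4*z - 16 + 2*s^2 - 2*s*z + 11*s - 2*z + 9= 2*s^2 + 9*s + z*(2 - 2*s) - 11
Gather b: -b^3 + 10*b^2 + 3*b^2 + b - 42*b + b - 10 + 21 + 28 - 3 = -b^3 + 13*b^2 - 40*b + 36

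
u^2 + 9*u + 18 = (u + 3)*(u + 6)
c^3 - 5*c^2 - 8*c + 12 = (c - 6)*(c - 1)*(c + 2)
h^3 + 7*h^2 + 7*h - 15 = (h - 1)*(h + 3)*(h + 5)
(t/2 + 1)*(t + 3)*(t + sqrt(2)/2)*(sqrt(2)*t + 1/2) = sqrt(2)*t^4/2 + 3*t^3/4 + 5*sqrt(2)*t^3/2 + 15*t^2/4 + 25*sqrt(2)*t^2/8 + 5*sqrt(2)*t/8 + 9*t/2 + 3*sqrt(2)/4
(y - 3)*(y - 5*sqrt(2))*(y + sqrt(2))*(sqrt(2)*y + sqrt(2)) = sqrt(2)*y^4 - 8*y^3 - 2*sqrt(2)*y^3 - 13*sqrt(2)*y^2 + 16*y^2 + 24*y + 20*sqrt(2)*y + 30*sqrt(2)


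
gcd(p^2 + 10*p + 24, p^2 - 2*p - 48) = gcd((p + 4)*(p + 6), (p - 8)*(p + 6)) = p + 6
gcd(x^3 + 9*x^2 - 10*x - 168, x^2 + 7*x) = x + 7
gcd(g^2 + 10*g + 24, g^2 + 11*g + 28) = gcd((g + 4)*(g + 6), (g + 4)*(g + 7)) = g + 4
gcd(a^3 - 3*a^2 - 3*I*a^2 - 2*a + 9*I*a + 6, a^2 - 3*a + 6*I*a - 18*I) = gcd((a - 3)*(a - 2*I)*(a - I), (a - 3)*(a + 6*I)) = a - 3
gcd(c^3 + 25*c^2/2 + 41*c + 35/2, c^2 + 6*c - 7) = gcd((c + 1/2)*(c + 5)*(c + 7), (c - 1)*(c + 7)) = c + 7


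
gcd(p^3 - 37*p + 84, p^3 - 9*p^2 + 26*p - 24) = p^2 - 7*p + 12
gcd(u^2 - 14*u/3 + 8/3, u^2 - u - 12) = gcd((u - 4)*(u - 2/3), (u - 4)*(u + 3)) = u - 4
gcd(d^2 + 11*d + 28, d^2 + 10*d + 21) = d + 7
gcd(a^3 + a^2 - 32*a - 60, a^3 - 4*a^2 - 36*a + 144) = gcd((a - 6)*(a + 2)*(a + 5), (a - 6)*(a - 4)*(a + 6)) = a - 6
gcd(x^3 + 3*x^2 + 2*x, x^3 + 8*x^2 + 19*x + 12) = x + 1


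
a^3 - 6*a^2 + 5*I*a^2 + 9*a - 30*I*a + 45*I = (a - 3)^2*(a + 5*I)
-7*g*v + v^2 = v*(-7*g + v)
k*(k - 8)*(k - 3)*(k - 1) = k^4 - 12*k^3 + 35*k^2 - 24*k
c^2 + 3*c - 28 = (c - 4)*(c + 7)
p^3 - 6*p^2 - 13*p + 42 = (p - 7)*(p - 2)*(p + 3)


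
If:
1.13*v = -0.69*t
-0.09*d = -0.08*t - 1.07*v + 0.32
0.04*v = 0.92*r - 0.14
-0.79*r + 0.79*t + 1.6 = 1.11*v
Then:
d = 2.78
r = 0.18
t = -0.99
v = 0.61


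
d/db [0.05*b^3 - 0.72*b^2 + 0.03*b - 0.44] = 0.15*b^2 - 1.44*b + 0.03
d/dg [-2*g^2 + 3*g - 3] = 3 - 4*g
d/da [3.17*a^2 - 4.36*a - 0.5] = 6.34*a - 4.36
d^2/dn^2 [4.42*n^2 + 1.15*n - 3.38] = 8.84000000000000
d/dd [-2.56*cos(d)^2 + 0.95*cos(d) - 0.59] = (5.12*cos(d) - 0.95)*sin(d)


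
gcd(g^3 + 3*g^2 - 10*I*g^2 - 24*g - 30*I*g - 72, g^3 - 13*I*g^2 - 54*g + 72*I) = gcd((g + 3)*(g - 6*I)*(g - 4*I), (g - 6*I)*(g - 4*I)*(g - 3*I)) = g^2 - 10*I*g - 24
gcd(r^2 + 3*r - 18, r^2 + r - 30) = r + 6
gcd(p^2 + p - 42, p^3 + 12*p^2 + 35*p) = p + 7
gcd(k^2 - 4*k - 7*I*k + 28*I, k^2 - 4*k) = k - 4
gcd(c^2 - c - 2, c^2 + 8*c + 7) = c + 1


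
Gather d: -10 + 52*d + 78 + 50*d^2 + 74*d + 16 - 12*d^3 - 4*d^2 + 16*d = -12*d^3 + 46*d^2 + 142*d + 84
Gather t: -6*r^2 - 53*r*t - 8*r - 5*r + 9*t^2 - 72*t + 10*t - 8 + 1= -6*r^2 - 13*r + 9*t^2 + t*(-53*r - 62) - 7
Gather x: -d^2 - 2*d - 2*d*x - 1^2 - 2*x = -d^2 - 2*d + x*(-2*d - 2) - 1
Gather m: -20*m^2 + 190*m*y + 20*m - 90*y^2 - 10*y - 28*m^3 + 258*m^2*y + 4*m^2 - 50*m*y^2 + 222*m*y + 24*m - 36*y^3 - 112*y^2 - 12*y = -28*m^3 + m^2*(258*y - 16) + m*(-50*y^2 + 412*y + 44) - 36*y^3 - 202*y^2 - 22*y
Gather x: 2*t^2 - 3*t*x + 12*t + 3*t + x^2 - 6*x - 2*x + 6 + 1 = 2*t^2 + 15*t + x^2 + x*(-3*t - 8) + 7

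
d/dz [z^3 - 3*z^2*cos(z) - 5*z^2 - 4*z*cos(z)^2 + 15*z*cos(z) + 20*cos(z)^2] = 3*z^2*sin(z) + 3*z^2 - 15*z*sin(z) + 4*z*sin(2*z) - 6*z*cos(z) - 10*z - 20*sin(2*z) - 4*cos(z)^2 + 15*cos(z)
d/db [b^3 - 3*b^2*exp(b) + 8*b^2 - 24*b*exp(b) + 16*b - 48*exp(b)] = -3*b^2*exp(b) + 3*b^2 - 30*b*exp(b) + 16*b - 72*exp(b) + 16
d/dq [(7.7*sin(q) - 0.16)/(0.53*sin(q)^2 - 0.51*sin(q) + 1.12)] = (-4.081*sin(q)^2 + 0.1696*sin(q) + 8.5424)*cos(q)/(0.2809*sin(q)^4 - 0.5406*sin(q)^3 + 1.4473*sin(q)^2 - 1.1424*sin(q) + 1.2544)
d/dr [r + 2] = 1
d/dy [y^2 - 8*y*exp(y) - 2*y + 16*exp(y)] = -8*y*exp(y) + 2*y + 8*exp(y) - 2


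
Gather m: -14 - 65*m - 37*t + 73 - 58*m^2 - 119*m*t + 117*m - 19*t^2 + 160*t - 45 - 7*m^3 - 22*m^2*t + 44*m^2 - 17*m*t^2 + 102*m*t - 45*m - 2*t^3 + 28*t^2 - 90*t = -7*m^3 + m^2*(-22*t - 14) + m*(-17*t^2 - 17*t + 7) - 2*t^3 + 9*t^2 + 33*t + 14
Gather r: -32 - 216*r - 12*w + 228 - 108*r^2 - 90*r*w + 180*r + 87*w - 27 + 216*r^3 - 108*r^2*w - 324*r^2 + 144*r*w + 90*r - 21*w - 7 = 216*r^3 + r^2*(-108*w - 432) + r*(54*w + 54) + 54*w + 162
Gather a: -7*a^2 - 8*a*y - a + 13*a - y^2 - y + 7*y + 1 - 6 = -7*a^2 + a*(12 - 8*y) - y^2 + 6*y - 5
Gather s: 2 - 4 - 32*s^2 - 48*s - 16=-32*s^2 - 48*s - 18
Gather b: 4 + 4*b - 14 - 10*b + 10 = -6*b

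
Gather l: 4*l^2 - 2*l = 4*l^2 - 2*l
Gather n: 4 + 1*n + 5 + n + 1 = 2*n + 10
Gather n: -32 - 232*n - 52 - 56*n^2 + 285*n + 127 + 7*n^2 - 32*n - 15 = -49*n^2 + 21*n + 28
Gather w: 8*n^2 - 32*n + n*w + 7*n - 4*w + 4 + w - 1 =8*n^2 - 25*n + w*(n - 3) + 3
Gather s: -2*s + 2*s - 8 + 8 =0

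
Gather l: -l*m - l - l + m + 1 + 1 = l*(-m - 2) + m + 2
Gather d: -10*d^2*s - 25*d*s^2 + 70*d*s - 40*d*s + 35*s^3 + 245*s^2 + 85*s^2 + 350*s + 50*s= -10*d^2*s + d*(-25*s^2 + 30*s) + 35*s^3 + 330*s^2 + 400*s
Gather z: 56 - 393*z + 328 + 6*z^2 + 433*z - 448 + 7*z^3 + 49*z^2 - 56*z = 7*z^3 + 55*z^2 - 16*z - 64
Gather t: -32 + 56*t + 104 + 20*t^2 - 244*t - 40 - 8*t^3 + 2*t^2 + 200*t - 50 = -8*t^3 + 22*t^2 + 12*t - 18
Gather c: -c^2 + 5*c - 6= -c^2 + 5*c - 6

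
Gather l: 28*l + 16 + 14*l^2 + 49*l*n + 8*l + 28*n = 14*l^2 + l*(49*n + 36) + 28*n + 16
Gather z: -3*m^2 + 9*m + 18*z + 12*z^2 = -3*m^2 + 9*m + 12*z^2 + 18*z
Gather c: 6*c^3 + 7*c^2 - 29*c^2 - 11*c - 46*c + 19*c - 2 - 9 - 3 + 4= 6*c^3 - 22*c^2 - 38*c - 10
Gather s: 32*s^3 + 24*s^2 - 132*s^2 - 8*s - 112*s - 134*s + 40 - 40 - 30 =32*s^3 - 108*s^2 - 254*s - 30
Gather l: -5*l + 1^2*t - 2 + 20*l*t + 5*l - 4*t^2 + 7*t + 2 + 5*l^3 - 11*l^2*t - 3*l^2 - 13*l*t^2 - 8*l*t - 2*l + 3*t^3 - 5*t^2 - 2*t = 5*l^3 + l^2*(-11*t - 3) + l*(-13*t^2 + 12*t - 2) + 3*t^3 - 9*t^2 + 6*t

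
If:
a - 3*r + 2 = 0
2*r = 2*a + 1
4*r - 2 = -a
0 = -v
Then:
No Solution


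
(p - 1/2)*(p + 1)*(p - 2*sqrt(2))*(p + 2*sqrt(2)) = p^4 + p^3/2 - 17*p^2/2 - 4*p + 4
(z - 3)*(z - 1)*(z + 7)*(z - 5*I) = z^4 + 3*z^3 - 5*I*z^3 - 25*z^2 - 15*I*z^2 + 21*z + 125*I*z - 105*I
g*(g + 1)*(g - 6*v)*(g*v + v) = g^4*v - 6*g^3*v^2 + 2*g^3*v - 12*g^2*v^2 + g^2*v - 6*g*v^2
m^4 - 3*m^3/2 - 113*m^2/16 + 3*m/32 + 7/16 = (m - 7/2)*(m - 1/4)*(m + 1/4)*(m + 2)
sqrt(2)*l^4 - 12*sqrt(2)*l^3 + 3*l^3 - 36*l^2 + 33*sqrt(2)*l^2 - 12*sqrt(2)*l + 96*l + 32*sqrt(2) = (l - 8)*(l - 4)*(l + sqrt(2))*(sqrt(2)*l + 1)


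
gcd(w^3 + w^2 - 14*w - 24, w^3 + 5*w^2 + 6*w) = w^2 + 5*w + 6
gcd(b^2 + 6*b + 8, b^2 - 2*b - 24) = b + 4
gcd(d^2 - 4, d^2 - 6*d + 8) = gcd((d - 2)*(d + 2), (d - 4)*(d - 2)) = d - 2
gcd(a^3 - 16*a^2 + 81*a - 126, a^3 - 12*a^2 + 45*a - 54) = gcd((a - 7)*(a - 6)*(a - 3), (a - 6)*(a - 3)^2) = a^2 - 9*a + 18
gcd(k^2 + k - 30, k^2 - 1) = 1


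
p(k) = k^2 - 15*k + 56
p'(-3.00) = -21.00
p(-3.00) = 110.00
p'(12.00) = 9.00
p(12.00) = 20.00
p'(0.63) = -13.74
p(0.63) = 46.95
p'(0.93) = -13.14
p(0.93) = 42.91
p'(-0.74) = -16.48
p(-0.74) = 67.65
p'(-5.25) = -25.50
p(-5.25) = 162.31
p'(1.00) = -13.00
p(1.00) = 42.00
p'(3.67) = -7.66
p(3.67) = 14.42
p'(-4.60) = -24.20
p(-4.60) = 146.16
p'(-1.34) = -17.68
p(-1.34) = 77.90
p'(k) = 2*k - 15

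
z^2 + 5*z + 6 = (z + 2)*(z + 3)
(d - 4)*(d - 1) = d^2 - 5*d + 4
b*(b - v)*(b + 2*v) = b^3 + b^2*v - 2*b*v^2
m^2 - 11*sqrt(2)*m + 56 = (m - 7*sqrt(2))*(m - 4*sqrt(2))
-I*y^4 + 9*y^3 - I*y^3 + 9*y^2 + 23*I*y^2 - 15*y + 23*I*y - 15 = (y + I)*(y + 3*I)*(y + 5*I)*(-I*y - I)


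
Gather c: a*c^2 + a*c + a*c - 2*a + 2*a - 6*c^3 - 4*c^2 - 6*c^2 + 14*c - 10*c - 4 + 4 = -6*c^3 + c^2*(a - 10) + c*(2*a + 4)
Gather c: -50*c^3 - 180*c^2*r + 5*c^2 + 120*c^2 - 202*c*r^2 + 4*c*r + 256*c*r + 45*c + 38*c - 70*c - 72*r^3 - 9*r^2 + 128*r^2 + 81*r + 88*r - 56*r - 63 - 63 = -50*c^3 + c^2*(125 - 180*r) + c*(-202*r^2 + 260*r + 13) - 72*r^3 + 119*r^2 + 113*r - 126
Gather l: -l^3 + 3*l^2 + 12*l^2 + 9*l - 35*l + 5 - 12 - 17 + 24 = -l^3 + 15*l^2 - 26*l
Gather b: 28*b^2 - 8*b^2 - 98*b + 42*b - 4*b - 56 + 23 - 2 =20*b^2 - 60*b - 35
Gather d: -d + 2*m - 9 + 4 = -d + 2*m - 5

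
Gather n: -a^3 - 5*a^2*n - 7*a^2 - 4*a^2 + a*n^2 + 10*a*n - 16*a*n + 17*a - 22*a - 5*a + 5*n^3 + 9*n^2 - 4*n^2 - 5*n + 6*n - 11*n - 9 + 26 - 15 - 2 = -a^3 - 11*a^2 - 10*a + 5*n^3 + n^2*(a + 5) + n*(-5*a^2 - 6*a - 10)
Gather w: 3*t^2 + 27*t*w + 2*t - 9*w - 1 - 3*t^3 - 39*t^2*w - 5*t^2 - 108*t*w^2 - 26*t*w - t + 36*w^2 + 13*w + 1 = -3*t^3 - 2*t^2 + t + w^2*(36 - 108*t) + w*(-39*t^2 + t + 4)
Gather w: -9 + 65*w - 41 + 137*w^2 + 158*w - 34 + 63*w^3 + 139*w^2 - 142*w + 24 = 63*w^3 + 276*w^2 + 81*w - 60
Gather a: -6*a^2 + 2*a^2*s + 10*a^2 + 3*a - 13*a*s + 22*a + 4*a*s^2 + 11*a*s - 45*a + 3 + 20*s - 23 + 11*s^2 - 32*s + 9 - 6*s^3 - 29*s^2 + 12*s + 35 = a^2*(2*s + 4) + a*(4*s^2 - 2*s - 20) - 6*s^3 - 18*s^2 + 24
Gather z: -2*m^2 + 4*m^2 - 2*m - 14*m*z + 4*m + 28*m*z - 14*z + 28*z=2*m^2 + 2*m + z*(14*m + 14)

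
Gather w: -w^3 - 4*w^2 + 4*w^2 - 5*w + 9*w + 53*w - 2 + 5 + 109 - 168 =-w^3 + 57*w - 56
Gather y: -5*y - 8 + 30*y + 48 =25*y + 40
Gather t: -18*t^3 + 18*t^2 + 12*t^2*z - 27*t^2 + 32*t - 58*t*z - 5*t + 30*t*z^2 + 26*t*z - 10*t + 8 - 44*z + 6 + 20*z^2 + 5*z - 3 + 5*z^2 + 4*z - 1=-18*t^3 + t^2*(12*z - 9) + t*(30*z^2 - 32*z + 17) + 25*z^2 - 35*z + 10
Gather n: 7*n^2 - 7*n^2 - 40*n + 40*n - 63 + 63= 0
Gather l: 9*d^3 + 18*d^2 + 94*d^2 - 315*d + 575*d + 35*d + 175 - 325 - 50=9*d^3 + 112*d^2 + 295*d - 200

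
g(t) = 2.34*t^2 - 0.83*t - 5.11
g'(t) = 4.68*t - 0.83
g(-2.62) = 13.13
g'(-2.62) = -13.09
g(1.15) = -2.97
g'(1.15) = 4.55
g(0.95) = -3.79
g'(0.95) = 3.62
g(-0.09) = -5.02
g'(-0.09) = -1.25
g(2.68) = 9.47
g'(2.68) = 11.71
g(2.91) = 12.29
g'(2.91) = 12.79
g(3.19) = 16.05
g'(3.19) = 14.10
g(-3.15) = 20.72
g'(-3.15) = -15.57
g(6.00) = 74.15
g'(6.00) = 27.25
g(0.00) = -5.11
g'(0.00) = -0.83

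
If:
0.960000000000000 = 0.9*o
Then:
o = 1.07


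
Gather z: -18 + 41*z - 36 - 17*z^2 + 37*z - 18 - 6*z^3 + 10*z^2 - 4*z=-6*z^3 - 7*z^2 + 74*z - 72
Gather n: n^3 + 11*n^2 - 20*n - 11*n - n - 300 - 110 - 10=n^3 + 11*n^2 - 32*n - 420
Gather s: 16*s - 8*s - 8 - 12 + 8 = 8*s - 12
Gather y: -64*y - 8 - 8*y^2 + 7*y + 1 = -8*y^2 - 57*y - 7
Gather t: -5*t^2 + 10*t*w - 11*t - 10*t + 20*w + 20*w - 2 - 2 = -5*t^2 + t*(10*w - 21) + 40*w - 4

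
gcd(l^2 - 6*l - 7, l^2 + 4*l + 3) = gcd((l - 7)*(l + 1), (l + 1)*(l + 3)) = l + 1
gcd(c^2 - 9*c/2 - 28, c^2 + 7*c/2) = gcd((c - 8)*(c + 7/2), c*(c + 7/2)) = c + 7/2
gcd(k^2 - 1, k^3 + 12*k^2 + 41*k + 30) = k + 1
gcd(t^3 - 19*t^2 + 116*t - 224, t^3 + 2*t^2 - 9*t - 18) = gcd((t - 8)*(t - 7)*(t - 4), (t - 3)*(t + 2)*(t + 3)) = 1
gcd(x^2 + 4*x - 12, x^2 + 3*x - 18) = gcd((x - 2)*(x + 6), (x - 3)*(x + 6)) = x + 6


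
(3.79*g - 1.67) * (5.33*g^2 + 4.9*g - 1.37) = 20.2007*g^3 + 9.6699*g^2 - 13.3753*g + 2.2879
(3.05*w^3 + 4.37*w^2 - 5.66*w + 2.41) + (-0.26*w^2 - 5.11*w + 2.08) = 3.05*w^3 + 4.11*w^2 - 10.77*w + 4.49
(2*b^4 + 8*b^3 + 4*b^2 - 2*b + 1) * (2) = 4*b^4 + 16*b^3 + 8*b^2 - 4*b + 2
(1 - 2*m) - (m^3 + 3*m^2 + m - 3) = -m^3 - 3*m^2 - 3*m + 4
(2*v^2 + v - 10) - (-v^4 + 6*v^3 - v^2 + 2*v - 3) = v^4 - 6*v^3 + 3*v^2 - v - 7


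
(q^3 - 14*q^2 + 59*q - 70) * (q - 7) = q^4 - 21*q^3 + 157*q^2 - 483*q + 490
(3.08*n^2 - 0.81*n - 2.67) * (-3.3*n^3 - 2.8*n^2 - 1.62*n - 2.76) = -10.164*n^5 - 5.951*n^4 + 6.0894*n^3 + 0.287399999999999*n^2 + 6.561*n + 7.3692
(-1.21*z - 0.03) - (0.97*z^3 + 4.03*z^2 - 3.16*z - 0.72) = -0.97*z^3 - 4.03*z^2 + 1.95*z + 0.69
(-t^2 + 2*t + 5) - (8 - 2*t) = -t^2 + 4*t - 3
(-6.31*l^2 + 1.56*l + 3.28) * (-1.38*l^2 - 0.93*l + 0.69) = 8.7078*l^4 + 3.7155*l^3 - 10.3311*l^2 - 1.974*l + 2.2632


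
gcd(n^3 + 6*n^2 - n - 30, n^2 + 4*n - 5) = n + 5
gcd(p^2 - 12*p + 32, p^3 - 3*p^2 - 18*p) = 1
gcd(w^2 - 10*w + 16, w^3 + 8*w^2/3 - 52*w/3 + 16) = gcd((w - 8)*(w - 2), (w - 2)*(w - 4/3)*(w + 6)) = w - 2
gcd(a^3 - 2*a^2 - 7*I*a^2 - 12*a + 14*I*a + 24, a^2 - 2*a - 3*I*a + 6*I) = a^2 + a*(-2 - 3*I) + 6*I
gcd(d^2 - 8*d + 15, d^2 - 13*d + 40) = d - 5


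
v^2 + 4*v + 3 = (v + 1)*(v + 3)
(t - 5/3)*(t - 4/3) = t^2 - 3*t + 20/9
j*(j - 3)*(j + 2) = j^3 - j^2 - 6*j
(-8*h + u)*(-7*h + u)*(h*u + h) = 56*h^3*u + 56*h^3 - 15*h^2*u^2 - 15*h^2*u + h*u^3 + h*u^2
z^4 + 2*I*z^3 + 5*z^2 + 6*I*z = z*(z - 2*I)*(z + I)*(z + 3*I)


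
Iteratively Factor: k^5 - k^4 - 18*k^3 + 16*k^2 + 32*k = (k + 4)*(k^4 - 5*k^3 + 2*k^2 + 8*k) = (k + 1)*(k + 4)*(k^3 - 6*k^2 + 8*k) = (k - 4)*(k + 1)*(k + 4)*(k^2 - 2*k) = k*(k - 4)*(k + 1)*(k + 4)*(k - 2)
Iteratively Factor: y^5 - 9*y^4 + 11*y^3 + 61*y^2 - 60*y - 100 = (y - 5)*(y^4 - 4*y^3 - 9*y^2 + 16*y + 20) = (y - 5)^2*(y^3 + y^2 - 4*y - 4) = (y - 5)^2*(y - 2)*(y^2 + 3*y + 2) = (y - 5)^2*(y - 2)*(y + 1)*(y + 2)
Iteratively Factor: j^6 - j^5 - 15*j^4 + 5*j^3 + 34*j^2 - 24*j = (j - 1)*(j^5 - 15*j^3 - 10*j^2 + 24*j) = (j - 1)*(j + 3)*(j^4 - 3*j^3 - 6*j^2 + 8*j) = (j - 1)^2*(j + 3)*(j^3 - 2*j^2 - 8*j) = (j - 4)*(j - 1)^2*(j + 3)*(j^2 + 2*j) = (j - 4)*(j - 1)^2*(j + 2)*(j + 3)*(j)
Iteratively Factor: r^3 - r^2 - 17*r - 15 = (r + 3)*(r^2 - 4*r - 5) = (r + 1)*(r + 3)*(r - 5)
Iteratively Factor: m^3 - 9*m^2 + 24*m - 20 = (m - 5)*(m^2 - 4*m + 4) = (m - 5)*(m - 2)*(m - 2)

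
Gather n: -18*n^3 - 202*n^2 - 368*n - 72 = -18*n^3 - 202*n^2 - 368*n - 72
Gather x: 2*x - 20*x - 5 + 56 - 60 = -18*x - 9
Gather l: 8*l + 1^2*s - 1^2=8*l + s - 1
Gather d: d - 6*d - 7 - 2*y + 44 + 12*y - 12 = -5*d + 10*y + 25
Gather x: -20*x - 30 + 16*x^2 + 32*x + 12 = 16*x^2 + 12*x - 18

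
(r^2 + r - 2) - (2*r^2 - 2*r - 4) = -r^2 + 3*r + 2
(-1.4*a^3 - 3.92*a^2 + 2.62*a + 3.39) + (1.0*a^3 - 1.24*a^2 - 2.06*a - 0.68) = -0.4*a^3 - 5.16*a^2 + 0.56*a + 2.71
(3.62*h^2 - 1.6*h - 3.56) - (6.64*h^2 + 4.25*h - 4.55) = -3.02*h^2 - 5.85*h + 0.99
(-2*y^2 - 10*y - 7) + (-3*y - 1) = -2*y^2 - 13*y - 8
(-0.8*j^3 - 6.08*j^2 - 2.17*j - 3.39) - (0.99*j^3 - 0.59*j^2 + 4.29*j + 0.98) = -1.79*j^3 - 5.49*j^2 - 6.46*j - 4.37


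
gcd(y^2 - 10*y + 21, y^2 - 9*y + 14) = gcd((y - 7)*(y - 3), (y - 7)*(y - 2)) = y - 7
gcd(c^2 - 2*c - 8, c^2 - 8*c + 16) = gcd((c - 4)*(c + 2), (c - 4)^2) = c - 4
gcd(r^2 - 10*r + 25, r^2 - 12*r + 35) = r - 5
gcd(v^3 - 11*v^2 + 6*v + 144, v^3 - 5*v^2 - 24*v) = v^2 - 5*v - 24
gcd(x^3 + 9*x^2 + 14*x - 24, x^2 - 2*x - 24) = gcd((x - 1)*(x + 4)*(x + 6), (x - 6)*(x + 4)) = x + 4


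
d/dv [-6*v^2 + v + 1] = 1 - 12*v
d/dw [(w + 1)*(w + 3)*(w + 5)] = 3*w^2 + 18*w + 23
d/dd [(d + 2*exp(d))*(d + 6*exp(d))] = 8*d*exp(d) + 2*d + 24*exp(2*d) + 8*exp(d)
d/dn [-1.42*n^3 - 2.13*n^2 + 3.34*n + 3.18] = -4.26*n^2 - 4.26*n + 3.34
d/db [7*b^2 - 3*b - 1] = 14*b - 3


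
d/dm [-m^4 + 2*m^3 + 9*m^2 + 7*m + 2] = -4*m^3 + 6*m^2 + 18*m + 7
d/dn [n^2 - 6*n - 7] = 2*n - 6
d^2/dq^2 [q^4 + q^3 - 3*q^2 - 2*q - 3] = 12*q^2 + 6*q - 6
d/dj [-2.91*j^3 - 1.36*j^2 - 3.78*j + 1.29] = -8.73*j^2 - 2.72*j - 3.78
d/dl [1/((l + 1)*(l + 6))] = (-2*l - 7)/(l^4 + 14*l^3 + 61*l^2 + 84*l + 36)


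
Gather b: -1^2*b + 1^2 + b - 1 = 0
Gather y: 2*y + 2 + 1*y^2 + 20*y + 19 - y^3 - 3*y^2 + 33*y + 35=-y^3 - 2*y^2 + 55*y + 56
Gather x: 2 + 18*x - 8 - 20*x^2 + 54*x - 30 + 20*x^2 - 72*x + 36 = 0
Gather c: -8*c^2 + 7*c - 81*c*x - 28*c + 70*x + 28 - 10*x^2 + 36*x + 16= -8*c^2 + c*(-81*x - 21) - 10*x^2 + 106*x + 44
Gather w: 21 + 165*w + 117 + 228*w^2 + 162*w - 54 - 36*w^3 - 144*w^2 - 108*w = -36*w^3 + 84*w^2 + 219*w + 84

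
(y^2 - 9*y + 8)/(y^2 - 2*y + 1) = (y - 8)/(y - 1)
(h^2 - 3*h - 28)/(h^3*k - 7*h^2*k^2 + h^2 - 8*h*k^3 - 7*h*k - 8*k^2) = (-h^2 + 3*h + 28)/(-h^3*k + 7*h^2*k^2 - h^2 + 8*h*k^3 + 7*h*k + 8*k^2)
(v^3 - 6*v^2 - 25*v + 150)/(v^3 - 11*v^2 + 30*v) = (v + 5)/v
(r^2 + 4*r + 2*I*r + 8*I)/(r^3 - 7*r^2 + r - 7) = (r^2 + 2*r*(2 + I) + 8*I)/(r^3 - 7*r^2 + r - 7)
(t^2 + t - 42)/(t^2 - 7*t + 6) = (t + 7)/(t - 1)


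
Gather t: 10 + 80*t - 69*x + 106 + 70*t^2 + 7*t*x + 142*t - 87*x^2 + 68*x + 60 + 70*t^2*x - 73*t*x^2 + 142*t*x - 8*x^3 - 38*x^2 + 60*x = t^2*(70*x + 70) + t*(-73*x^2 + 149*x + 222) - 8*x^3 - 125*x^2 + 59*x + 176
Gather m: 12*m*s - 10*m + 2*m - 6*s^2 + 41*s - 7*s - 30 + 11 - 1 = m*(12*s - 8) - 6*s^2 + 34*s - 20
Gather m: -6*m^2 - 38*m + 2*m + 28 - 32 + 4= -6*m^2 - 36*m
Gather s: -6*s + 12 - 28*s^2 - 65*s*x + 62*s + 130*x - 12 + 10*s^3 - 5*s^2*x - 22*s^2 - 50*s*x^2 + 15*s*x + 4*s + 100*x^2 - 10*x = 10*s^3 + s^2*(-5*x - 50) + s*(-50*x^2 - 50*x + 60) + 100*x^2 + 120*x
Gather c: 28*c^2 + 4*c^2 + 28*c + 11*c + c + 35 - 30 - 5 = 32*c^2 + 40*c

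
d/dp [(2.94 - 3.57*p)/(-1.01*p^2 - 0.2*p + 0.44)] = (-3.6057*p^2 + 5.9388*p - 0.9828)/(1.0201*p^4 + 0.404*p^3 - 0.8488*p^2 - 0.176*p + 0.1936)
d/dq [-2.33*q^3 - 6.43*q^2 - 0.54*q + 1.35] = -6.99*q^2 - 12.86*q - 0.54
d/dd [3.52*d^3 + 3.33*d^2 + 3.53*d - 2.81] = 10.56*d^2 + 6.66*d + 3.53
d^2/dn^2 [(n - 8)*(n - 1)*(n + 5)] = 6*n - 8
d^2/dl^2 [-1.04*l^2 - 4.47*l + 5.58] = -2.08000000000000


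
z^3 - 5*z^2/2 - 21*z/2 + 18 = (z - 4)*(z - 3/2)*(z + 3)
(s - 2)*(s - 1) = s^2 - 3*s + 2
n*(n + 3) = n^2 + 3*n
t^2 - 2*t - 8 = (t - 4)*(t + 2)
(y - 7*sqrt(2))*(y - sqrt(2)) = y^2 - 8*sqrt(2)*y + 14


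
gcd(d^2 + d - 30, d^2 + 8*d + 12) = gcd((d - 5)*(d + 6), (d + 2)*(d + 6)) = d + 6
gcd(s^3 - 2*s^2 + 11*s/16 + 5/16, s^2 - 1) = s - 1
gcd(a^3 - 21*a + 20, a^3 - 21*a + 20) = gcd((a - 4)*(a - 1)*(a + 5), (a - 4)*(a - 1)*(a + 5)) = a^3 - 21*a + 20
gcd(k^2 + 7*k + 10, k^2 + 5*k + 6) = k + 2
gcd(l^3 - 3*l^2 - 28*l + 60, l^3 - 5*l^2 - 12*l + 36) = l^2 - 8*l + 12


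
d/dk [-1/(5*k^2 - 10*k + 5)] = 2*(k - 1)/(5*(k^2 - 2*k + 1)^2)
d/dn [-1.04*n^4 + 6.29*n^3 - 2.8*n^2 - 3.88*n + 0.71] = -4.16*n^3 + 18.87*n^2 - 5.6*n - 3.88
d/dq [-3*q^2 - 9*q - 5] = -6*q - 9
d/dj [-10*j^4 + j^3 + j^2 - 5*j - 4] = -40*j^3 + 3*j^2 + 2*j - 5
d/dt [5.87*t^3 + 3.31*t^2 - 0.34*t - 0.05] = 17.61*t^2 + 6.62*t - 0.34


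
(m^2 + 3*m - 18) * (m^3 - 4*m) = m^5 + 3*m^4 - 22*m^3 - 12*m^2 + 72*m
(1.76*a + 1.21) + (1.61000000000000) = 1.76*a + 2.82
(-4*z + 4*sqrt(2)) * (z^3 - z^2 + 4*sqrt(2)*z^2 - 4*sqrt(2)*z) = -4*z^4 - 12*sqrt(2)*z^3 + 4*z^3 + 12*sqrt(2)*z^2 + 32*z^2 - 32*z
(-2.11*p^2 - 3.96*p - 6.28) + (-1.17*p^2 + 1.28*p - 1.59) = -3.28*p^2 - 2.68*p - 7.87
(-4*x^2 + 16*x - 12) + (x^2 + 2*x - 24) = -3*x^2 + 18*x - 36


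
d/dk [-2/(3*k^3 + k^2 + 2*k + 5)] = 2*(9*k^2 + 2*k + 2)/(3*k^3 + k^2 + 2*k + 5)^2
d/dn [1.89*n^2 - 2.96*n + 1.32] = 3.78*n - 2.96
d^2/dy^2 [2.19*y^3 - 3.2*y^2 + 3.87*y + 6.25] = 13.14*y - 6.4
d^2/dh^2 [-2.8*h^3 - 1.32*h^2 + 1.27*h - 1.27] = -16.8*h - 2.64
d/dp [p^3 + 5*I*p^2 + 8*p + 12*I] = 3*p^2 + 10*I*p + 8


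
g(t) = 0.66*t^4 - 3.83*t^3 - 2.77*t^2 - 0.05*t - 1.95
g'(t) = 2.64*t^3 - 11.49*t^2 - 5.54*t - 0.05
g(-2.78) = 98.49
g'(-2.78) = -130.17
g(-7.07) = 2862.44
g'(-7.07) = -1468.17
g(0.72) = -4.67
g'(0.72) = -9.01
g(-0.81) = -1.41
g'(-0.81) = -4.50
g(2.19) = -40.39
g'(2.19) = -39.56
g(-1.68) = 13.73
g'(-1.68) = -35.69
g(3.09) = -81.38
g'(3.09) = -48.99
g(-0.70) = -1.80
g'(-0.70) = -2.71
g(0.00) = -1.95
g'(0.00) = -0.05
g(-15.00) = 45714.30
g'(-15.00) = -11412.20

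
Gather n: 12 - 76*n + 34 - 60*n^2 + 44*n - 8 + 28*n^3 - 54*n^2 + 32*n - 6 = 28*n^3 - 114*n^2 + 32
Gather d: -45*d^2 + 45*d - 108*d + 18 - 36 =-45*d^2 - 63*d - 18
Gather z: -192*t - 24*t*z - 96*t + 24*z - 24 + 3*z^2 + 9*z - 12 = -288*t + 3*z^2 + z*(33 - 24*t) - 36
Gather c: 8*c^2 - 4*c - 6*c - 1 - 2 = 8*c^2 - 10*c - 3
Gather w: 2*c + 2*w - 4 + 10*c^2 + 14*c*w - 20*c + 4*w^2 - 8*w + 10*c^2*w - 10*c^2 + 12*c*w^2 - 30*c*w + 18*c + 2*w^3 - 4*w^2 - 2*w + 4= 12*c*w^2 + 2*w^3 + w*(10*c^2 - 16*c - 8)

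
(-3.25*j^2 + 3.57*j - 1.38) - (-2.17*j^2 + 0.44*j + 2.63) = -1.08*j^2 + 3.13*j - 4.01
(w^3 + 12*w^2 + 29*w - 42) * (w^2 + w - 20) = w^5 + 13*w^4 + 21*w^3 - 253*w^2 - 622*w + 840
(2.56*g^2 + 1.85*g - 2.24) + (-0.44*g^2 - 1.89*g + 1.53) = 2.12*g^2 - 0.0399999999999998*g - 0.71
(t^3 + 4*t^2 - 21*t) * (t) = t^4 + 4*t^3 - 21*t^2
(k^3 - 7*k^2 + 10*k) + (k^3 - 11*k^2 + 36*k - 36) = 2*k^3 - 18*k^2 + 46*k - 36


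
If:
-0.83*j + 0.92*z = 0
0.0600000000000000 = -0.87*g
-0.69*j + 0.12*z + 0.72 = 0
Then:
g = -0.07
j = 1.24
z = 1.12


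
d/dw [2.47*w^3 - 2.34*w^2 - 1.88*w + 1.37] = 7.41*w^2 - 4.68*w - 1.88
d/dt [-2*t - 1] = -2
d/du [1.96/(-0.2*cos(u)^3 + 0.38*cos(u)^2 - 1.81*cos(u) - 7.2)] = (-1.176*cos(u)^2 + 1.4896*cos(u) - 3.5476)*sin(u)/(0.2*cos(u)^3 - 0.38*cos(u)^2 + 1.81*cos(u) + 7.2)^2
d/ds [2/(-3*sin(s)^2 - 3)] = 8*sin(2*s)/(3*(3 - cos(2*s))^2)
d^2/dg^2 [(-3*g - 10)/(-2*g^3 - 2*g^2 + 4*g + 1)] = 4*(18*g^5 + 138*g^4 + 178*g^3 - 42*g^2 - 81*g + 84)/(8*g^9 + 24*g^8 - 24*g^7 - 100*g^6 + 24*g^5 + 132*g^4 - 10*g^3 - 42*g^2 - 12*g - 1)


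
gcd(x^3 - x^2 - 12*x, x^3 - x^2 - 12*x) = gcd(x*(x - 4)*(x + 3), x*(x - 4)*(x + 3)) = x^3 - x^2 - 12*x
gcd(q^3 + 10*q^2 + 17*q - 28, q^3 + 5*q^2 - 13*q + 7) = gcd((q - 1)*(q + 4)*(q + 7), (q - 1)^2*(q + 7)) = q^2 + 6*q - 7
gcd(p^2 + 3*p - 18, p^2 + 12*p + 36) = p + 6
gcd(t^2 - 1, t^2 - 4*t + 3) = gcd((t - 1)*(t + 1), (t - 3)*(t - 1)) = t - 1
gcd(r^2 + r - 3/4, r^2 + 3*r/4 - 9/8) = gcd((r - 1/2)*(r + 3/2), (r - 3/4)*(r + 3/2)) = r + 3/2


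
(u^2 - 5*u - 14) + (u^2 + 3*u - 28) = 2*u^2 - 2*u - 42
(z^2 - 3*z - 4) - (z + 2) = z^2 - 4*z - 6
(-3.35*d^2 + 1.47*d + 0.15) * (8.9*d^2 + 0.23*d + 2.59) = -29.815*d^4 + 12.3125*d^3 - 7.0034*d^2 + 3.8418*d + 0.3885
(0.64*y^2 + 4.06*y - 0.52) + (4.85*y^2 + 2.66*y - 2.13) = 5.49*y^2 + 6.72*y - 2.65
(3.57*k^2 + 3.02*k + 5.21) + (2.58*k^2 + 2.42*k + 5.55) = 6.15*k^2 + 5.44*k + 10.76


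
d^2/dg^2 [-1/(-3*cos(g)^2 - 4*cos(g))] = (-9*(1 - cos(2*g))^2 + 45*cos(g) - 17*cos(2*g) - 9*cos(3*g) + 51)/((3*cos(g) + 4)^3*cos(g)^3)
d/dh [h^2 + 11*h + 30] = 2*h + 11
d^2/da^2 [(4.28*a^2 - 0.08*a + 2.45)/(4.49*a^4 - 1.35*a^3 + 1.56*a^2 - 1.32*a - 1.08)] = (517.711368*a^8 - 175.013016*a^7 + 951.246556*a^6 - 145.356714*a^5 + 812.98962*a^4 - 218.237424*a^3 + 249.201144*a^2 - 52.511544*a + 27.00576)/(90.518849*a^12 - 81.648405*a^11 + 118.898343*a^10 - 139.030011*a^9 + 23.998248*a^8 - 33.269508*a^7 - 7.347348*a^6 + 35.358768*a^5 + 4.433616*a^4 + 6.319728*a^3 - 0.186624*a^2 - 4.618944*a - 1.259712)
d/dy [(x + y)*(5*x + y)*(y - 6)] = 5*x^2 + 12*x*y - 36*x + 3*y^2 - 12*y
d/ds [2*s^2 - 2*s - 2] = 4*s - 2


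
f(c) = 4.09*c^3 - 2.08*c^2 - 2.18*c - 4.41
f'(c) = 12.27*c^2 - 4.16*c - 2.18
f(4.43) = 300.69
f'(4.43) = 220.19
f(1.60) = 3.53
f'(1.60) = 22.58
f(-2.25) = -56.62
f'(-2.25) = 69.30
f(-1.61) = -23.36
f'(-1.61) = 36.32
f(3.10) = 90.69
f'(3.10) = 102.84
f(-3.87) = -264.18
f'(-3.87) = 197.69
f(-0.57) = -4.60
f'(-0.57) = 4.18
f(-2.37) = -65.37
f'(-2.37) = 76.60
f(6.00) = 791.07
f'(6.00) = 414.58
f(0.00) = -4.41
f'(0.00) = -2.18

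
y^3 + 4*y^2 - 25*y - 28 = (y - 4)*(y + 1)*(y + 7)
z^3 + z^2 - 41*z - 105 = (z - 7)*(z + 3)*(z + 5)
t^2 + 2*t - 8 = (t - 2)*(t + 4)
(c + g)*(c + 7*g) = c^2 + 8*c*g + 7*g^2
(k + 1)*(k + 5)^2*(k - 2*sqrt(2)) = k^4 - 2*sqrt(2)*k^3 + 11*k^3 - 22*sqrt(2)*k^2 + 35*k^2 - 70*sqrt(2)*k + 25*k - 50*sqrt(2)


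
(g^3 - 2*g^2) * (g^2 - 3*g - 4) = g^5 - 5*g^4 + 2*g^3 + 8*g^2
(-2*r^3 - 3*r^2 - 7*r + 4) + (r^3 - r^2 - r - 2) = -r^3 - 4*r^2 - 8*r + 2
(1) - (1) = 0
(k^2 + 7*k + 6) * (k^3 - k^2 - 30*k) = k^5 + 6*k^4 - 31*k^3 - 216*k^2 - 180*k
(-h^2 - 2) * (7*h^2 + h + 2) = -7*h^4 - h^3 - 16*h^2 - 2*h - 4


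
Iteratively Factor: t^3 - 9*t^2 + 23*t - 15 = (t - 3)*(t^2 - 6*t + 5) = (t - 3)*(t - 1)*(t - 5)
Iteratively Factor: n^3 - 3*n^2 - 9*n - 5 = (n - 5)*(n^2 + 2*n + 1) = (n - 5)*(n + 1)*(n + 1)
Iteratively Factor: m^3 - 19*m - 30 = (m + 2)*(m^2 - 2*m - 15) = (m - 5)*(m + 2)*(m + 3)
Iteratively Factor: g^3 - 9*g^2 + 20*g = (g - 4)*(g^2 - 5*g) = g*(g - 4)*(g - 5)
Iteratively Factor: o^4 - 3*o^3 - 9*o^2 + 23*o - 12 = (o - 1)*(o^3 - 2*o^2 - 11*o + 12) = (o - 1)*(o + 3)*(o^2 - 5*o + 4) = (o - 4)*(o - 1)*(o + 3)*(o - 1)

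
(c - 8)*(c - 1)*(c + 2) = c^3 - 7*c^2 - 10*c + 16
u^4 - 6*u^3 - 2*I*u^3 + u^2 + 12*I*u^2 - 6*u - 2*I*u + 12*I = (u - 6)*(u - 2*I)*(u - I)*(u + I)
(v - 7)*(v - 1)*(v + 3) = v^3 - 5*v^2 - 17*v + 21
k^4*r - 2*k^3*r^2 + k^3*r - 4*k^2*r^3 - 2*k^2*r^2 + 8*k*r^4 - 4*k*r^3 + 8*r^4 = (k - 2*r)^2*(k + 2*r)*(k*r + r)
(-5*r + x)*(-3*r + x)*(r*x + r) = 15*r^3*x + 15*r^3 - 8*r^2*x^2 - 8*r^2*x + r*x^3 + r*x^2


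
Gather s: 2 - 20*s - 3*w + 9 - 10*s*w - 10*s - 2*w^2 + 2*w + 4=s*(-10*w - 30) - 2*w^2 - w + 15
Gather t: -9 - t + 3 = -t - 6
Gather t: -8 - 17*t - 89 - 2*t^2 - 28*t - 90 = -2*t^2 - 45*t - 187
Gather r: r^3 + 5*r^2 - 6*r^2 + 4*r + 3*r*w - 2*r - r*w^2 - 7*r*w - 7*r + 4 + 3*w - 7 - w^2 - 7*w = r^3 - r^2 + r*(-w^2 - 4*w - 5) - w^2 - 4*w - 3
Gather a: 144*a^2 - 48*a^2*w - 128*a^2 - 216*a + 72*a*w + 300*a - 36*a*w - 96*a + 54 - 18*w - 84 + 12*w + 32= a^2*(16 - 48*w) + a*(36*w - 12) - 6*w + 2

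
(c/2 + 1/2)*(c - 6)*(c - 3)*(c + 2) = c^4/2 - 3*c^3 - 7*c^2/2 + 18*c + 18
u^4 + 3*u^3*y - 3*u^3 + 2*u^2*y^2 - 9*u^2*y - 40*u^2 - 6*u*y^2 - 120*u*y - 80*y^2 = (u - 8)*(u + 5)*(u + y)*(u + 2*y)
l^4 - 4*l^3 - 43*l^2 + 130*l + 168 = (l - 7)*(l - 4)*(l + 1)*(l + 6)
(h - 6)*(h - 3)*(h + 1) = h^3 - 8*h^2 + 9*h + 18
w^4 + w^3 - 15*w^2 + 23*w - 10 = (w - 2)*(w - 1)^2*(w + 5)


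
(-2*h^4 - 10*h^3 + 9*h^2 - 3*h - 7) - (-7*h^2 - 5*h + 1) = -2*h^4 - 10*h^3 + 16*h^2 + 2*h - 8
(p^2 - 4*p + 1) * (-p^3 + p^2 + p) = -p^5 + 5*p^4 - 4*p^3 - 3*p^2 + p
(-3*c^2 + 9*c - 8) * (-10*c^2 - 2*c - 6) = 30*c^4 - 84*c^3 + 80*c^2 - 38*c + 48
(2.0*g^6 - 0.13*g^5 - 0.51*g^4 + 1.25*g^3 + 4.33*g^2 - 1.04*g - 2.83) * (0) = 0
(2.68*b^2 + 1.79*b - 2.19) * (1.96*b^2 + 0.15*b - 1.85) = 5.2528*b^4 + 3.9104*b^3 - 8.9819*b^2 - 3.64*b + 4.0515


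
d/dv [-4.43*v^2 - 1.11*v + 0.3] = -8.86*v - 1.11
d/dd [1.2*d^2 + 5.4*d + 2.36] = 2.4*d + 5.4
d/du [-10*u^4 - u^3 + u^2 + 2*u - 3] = -40*u^3 - 3*u^2 + 2*u + 2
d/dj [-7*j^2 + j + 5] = 1 - 14*j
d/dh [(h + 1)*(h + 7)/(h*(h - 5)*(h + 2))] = (-h^4 - 16*h^3 - 7*h^2 + 42*h + 70)/(h^2*(h^4 - 6*h^3 - 11*h^2 + 60*h + 100))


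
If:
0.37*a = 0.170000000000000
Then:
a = 0.46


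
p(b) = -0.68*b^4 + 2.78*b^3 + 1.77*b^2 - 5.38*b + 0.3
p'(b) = -2.72*b^3 + 8.34*b^2 + 3.54*b - 5.38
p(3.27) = 21.09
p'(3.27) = 0.27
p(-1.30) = 2.24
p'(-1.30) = 10.09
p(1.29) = 0.39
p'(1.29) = 7.23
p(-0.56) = 3.31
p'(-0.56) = -4.27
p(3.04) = 20.33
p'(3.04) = 6.04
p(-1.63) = -3.07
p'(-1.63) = 22.79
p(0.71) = -1.81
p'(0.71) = 0.36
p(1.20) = -0.21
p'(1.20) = 6.18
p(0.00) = 0.30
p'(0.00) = -5.38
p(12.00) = -9106.02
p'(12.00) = -3462.10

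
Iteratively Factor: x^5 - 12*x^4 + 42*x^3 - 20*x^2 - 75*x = (x - 5)*(x^4 - 7*x^3 + 7*x^2 + 15*x) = (x - 5)*(x - 3)*(x^3 - 4*x^2 - 5*x) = (x - 5)^2*(x - 3)*(x^2 + x) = x*(x - 5)^2*(x - 3)*(x + 1)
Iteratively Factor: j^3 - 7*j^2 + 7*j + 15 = (j - 5)*(j^2 - 2*j - 3) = (j - 5)*(j + 1)*(j - 3)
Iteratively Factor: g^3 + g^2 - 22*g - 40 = (g - 5)*(g^2 + 6*g + 8) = (g - 5)*(g + 2)*(g + 4)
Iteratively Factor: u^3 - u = (u)*(u^2 - 1) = u*(u + 1)*(u - 1)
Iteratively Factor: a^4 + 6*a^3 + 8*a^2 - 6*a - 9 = (a + 3)*(a^3 + 3*a^2 - a - 3) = (a + 1)*(a + 3)*(a^2 + 2*a - 3) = (a - 1)*(a + 1)*(a + 3)*(a + 3)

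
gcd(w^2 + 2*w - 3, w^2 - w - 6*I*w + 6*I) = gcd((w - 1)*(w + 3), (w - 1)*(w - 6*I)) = w - 1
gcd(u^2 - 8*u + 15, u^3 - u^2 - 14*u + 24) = u - 3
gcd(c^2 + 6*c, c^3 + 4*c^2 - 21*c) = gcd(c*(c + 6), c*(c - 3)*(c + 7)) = c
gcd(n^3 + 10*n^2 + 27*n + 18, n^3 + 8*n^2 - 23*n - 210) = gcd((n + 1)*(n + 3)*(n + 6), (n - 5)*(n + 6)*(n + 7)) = n + 6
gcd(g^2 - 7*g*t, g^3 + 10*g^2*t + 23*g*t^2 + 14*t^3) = 1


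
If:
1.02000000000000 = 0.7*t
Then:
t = 1.46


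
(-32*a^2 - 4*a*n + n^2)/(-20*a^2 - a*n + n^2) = (8*a - n)/(5*a - n)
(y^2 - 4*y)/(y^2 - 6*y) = (y - 4)/(y - 6)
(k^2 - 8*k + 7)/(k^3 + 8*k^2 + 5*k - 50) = (k^2 - 8*k + 7)/(k^3 + 8*k^2 + 5*k - 50)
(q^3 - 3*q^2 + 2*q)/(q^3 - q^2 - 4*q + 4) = q/(q + 2)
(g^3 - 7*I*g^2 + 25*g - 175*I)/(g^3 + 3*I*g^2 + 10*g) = (g^2 - 12*I*g - 35)/(g*(g - 2*I))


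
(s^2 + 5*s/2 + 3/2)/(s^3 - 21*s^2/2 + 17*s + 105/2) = (s + 1)/(s^2 - 12*s + 35)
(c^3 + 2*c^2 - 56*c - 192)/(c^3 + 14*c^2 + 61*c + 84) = (c^2 - 2*c - 48)/(c^2 + 10*c + 21)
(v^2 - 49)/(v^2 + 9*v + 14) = (v - 7)/(v + 2)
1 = 1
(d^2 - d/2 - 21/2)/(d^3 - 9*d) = (d - 7/2)/(d*(d - 3))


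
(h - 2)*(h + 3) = h^2 + h - 6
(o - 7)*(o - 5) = o^2 - 12*o + 35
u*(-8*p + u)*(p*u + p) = -8*p^2*u^2 - 8*p^2*u + p*u^3 + p*u^2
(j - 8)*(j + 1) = j^2 - 7*j - 8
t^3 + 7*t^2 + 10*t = t*(t + 2)*(t + 5)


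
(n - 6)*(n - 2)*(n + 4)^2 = n^4 - 36*n^2 - 32*n + 192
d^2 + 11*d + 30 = (d + 5)*(d + 6)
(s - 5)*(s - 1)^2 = s^3 - 7*s^2 + 11*s - 5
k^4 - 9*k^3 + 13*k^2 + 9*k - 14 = (k - 7)*(k - 2)*(k - 1)*(k + 1)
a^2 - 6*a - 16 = (a - 8)*(a + 2)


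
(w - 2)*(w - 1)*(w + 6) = w^3 + 3*w^2 - 16*w + 12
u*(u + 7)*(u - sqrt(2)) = u^3 - sqrt(2)*u^2 + 7*u^2 - 7*sqrt(2)*u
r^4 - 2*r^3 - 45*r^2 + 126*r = r*(r - 6)*(r - 3)*(r + 7)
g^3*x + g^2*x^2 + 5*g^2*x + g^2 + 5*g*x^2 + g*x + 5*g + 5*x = (g + 5)*(g + x)*(g*x + 1)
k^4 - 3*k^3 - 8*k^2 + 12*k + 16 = (k - 4)*(k - 2)*(k + 1)*(k + 2)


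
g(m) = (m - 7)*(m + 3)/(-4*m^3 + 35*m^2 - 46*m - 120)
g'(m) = (m - 7)*(m + 3)*(12*m^2 - 70*m + 46)/(-4*m^3 + 35*m^2 - 46*m - 120)^2 + (m - 7)/(-4*m^3 + 35*m^2 - 46*m - 120) + (m + 3)/(-4*m^3 + 35*m^2 - 46*m - 120)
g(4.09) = -5.62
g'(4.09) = 61.68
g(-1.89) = -0.08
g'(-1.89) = -0.22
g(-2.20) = -0.04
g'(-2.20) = -0.09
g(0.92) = 0.18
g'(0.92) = 0.03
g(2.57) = 0.33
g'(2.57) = 0.22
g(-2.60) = -0.01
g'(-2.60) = -0.04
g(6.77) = 0.03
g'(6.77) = -0.20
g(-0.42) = 0.20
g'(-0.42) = -0.12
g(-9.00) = 0.02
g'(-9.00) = 0.00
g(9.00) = -0.04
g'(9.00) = 0.00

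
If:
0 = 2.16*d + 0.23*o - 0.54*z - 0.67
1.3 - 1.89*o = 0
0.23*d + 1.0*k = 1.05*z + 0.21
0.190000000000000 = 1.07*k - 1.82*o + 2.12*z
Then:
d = 0.34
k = 0.55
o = 0.69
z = 0.40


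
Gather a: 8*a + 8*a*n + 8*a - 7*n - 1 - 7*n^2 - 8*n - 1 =a*(8*n + 16) - 7*n^2 - 15*n - 2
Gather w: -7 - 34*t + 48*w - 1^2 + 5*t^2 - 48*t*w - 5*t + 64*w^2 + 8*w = 5*t^2 - 39*t + 64*w^2 + w*(56 - 48*t) - 8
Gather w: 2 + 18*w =18*w + 2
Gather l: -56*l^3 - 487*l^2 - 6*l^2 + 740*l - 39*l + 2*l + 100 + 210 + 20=-56*l^3 - 493*l^2 + 703*l + 330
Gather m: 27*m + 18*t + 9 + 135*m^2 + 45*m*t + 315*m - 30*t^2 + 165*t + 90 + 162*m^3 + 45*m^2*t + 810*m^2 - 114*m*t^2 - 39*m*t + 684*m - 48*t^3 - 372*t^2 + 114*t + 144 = 162*m^3 + m^2*(45*t + 945) + m*(-114*t^2 + 6*t + 1026) - 48*t^3 - 402*t^2 + 297*t + 243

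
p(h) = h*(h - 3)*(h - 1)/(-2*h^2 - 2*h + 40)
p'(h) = h*(h - 3)*(h - 1)*(4*h + 2)/(-2*h^2 - 2*h + 40)^2 + h*(h - 3)/(-2*h^2 - 2*h + 40) + h*(h - 1)/(-2*h^2 - 2*h + 40) + (h - 3)*(h - 1)/(-2*h^2 - 2*h + 40)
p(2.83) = -0.05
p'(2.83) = 0.20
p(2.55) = -0.08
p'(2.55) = 0.05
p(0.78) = 0.01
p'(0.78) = -0.04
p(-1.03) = -0.21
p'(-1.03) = 0.37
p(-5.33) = 45.64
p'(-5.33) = 121.94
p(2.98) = -0.01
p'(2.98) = 0.35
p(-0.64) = -0.09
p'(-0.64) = 0.23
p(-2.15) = -0.99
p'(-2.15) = 1.16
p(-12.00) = 10.45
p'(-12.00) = -0.23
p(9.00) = -3.09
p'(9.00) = -0.41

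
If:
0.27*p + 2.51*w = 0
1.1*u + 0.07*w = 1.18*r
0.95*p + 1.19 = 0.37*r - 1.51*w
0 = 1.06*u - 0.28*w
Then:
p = -1.49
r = 0.05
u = 0.04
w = 0.16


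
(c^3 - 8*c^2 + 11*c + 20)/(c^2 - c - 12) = (c^2 - 4*c - 5)/(c + 3)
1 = 1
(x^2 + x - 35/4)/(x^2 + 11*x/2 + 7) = (x - 5/2)/(x + 2)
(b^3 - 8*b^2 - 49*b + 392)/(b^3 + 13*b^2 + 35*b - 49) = (b^2 - 15*b + 56)/(b^2 + 6*b - 7)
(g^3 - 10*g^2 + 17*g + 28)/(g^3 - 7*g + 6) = (g^3 - 10*g^2 + 17*g + 28)/(g^3 - 7*g + 6)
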